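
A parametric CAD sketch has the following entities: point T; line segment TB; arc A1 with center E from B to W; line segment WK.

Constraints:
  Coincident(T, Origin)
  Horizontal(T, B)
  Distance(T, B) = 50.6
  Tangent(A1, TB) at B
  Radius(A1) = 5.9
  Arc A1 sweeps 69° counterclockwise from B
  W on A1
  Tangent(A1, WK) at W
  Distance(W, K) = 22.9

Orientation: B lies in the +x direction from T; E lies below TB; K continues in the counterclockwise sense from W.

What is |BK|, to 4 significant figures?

28.66

On A1, B sits at bearing 90° from E; a 69° counterclockwise sweep puts W at bearing 159°, so W = E + 5.9·(cos 159°, sin 159°) = (45.09, -3.786). A1 meets WK tangentially, so EW is at right angles to WK, so WK runs along (−sin 159°, cos 159°); with |WK| = 22.9, K = (36.89, -25.16). Then |BK| = |K − B| = 28.66.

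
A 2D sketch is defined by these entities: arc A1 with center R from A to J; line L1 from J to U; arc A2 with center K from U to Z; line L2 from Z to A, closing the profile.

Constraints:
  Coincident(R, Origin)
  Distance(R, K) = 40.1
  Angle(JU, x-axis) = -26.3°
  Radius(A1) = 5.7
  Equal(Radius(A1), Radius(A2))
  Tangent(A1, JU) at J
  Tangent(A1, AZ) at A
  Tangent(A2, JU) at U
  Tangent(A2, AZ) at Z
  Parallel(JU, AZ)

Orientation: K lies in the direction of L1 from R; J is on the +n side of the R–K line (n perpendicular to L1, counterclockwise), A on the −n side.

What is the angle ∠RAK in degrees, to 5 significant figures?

81.910°

R is at the origin and K lies 40.1 along u from R, so K = 40.1·u = (35.949, -17.767). Tangency of A1 to both parallel lines with radius 5.7 puts J and A at R ± 5.7·n: J = (2.5255, 5.1100), A = (-2.5255, -5.1100). Then cos ∠RAK = AR·AK / (|AR||AK|), giving 81.910°.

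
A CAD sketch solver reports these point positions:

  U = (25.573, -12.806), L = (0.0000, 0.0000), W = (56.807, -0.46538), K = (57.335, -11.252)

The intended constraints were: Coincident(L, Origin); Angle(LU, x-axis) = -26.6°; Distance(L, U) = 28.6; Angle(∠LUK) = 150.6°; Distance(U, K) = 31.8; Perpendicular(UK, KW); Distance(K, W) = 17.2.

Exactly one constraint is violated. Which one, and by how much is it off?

Distance(K, W) = 17.2 — off by 6.40.

L = (0.00, 0.00) ✓; LU at -26.60° ✓; |LU| = 28.60 ✓; ∠LUK = 150.6° ✓; |UK| = 31.80 ✓; ∠(UK, KW) = 90.00° ✓; |KW| = 10.80 ✗.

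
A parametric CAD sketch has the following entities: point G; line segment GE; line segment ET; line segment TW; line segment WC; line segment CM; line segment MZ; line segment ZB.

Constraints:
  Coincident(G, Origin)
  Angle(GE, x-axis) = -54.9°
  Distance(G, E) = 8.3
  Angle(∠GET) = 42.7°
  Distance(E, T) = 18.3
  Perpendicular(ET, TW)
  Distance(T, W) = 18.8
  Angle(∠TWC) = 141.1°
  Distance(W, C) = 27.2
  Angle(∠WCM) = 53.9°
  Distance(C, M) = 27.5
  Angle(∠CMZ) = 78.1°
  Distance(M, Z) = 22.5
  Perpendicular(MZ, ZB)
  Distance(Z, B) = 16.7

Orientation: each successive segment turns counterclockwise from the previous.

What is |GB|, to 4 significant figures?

25.87

G is at the origin; GE runs at -54.9° with length 8.3, so E = (4.773, -6.791). ∠GET = 42.7° gives ET at 82.40° from the x-axis; with |ET| = 18.3, T = (7.193, 11.35). The perpendicularity gives TW at right angles to ET, so TW runs at 172.4°; with |TW| = 18.8, W = (-11.44, 13.84). ∠TWC = 141.1° gives WC at -148.7° from the x-axis; with |WC| = 27.2, C = (-34.68, -0.2959). ∠WCM = 53.9° gives CM at -22.60° from the x-axis; with |CM| = 27.5, M = (-9.295, -10.86). ∠CMZ = 78.1° gives MZ at 79.30° from the x-axis; with |MZ| = 22.5, Z = (-5.118, 11.24). MZ is perpendicular to ZB, so ZB runs at 169.3°; with |ZB| = 16.7, B = (-21.53, 14.35). Then |GB| = |B − G| = 25.87.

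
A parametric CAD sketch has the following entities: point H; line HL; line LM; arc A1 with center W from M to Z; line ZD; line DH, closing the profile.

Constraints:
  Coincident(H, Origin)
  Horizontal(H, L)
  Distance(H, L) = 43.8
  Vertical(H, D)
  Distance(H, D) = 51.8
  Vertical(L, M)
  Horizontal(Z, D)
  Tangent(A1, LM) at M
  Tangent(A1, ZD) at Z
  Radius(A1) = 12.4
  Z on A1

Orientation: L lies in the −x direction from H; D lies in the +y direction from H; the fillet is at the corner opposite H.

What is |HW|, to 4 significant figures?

50.38

H is at the origin; HL is horizontal with |HL| = 43.8 and L on the −x side, so L = (-43.80, 0.000). HD is vertical with |HD| = 51.8 and D on the +y side, so D = (0.000, 51.80). The virtual corner opposite H is at (-43.80, 51.80). The tangent condition forces WM to be normal to LM and A1 meets ZD tangentially, so WZ is at right angles to ZD, with radius 12.4, so the center W sits 12.4 in from both sides at W = (-31.40, 39.40). Then |HW| = |W − H| = 50.38.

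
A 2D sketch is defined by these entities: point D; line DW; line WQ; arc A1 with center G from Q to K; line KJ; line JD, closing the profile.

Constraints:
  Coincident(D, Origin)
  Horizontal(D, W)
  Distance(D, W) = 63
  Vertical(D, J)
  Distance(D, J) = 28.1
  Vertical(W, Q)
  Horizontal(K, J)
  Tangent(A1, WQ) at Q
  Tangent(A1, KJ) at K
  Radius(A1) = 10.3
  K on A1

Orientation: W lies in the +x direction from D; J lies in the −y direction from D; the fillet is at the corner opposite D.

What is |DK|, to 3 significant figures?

59.7

D is at the origin; DW is horizontal with |DW| = 63.0 and W on the +x side, so W = (63.0, 0.00). D and J share the same x with |DJ| = 28.1 and J on the −y side, so J = (0.00, -28.1). The virtual corner opposite D is at (63.0, -28.1). Since A1 is tangent to WQ there, GQ ⟂ WQ and tangency of A1 to KJ means the radius GK is perpendicular to KJ, with radius 10.3, so the center G sits 10.3 in from both sides at G = (52.7, -17.8). That places the tangent points at Q = (63.0, -17.8) on WQ and K = (52.7, -28.1) on KJ. Then |DK| = |K − D| = 59.7.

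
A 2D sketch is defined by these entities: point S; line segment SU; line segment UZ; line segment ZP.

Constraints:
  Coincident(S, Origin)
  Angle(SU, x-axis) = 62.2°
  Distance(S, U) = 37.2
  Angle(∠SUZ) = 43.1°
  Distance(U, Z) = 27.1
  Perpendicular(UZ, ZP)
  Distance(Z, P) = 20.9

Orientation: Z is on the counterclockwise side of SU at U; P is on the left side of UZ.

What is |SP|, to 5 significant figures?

4.5182

S is at the origin; SU runs at 62.2° with length 37.2, so U = 37.2·(cos 62.2°, sin 62.2°) = (17.350, 32.906). ∠SUZ = 43.1°, so UZ runs at 62.2° + (180° − 43.1°) = 199.10° from the x-axis; with |UZ| = 27.1, Z = U + 27.1·(cos 199.10°, sin 199.10°) = (-8.2585, 24.039). UZ ⟂ ZP; with |ZP| = 20.9 on the left of UZ, P = Z + 20.9·(0.32722, -0.94495) = (-1.4197, 4.2894). Then |SP| = |P − S| = 4.5182.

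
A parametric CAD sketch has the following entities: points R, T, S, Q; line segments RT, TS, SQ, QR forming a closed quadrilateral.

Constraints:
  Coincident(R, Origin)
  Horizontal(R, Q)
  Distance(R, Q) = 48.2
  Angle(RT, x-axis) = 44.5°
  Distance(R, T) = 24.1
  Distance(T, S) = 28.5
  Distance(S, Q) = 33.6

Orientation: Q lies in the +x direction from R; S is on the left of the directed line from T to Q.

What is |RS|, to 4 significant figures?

52.38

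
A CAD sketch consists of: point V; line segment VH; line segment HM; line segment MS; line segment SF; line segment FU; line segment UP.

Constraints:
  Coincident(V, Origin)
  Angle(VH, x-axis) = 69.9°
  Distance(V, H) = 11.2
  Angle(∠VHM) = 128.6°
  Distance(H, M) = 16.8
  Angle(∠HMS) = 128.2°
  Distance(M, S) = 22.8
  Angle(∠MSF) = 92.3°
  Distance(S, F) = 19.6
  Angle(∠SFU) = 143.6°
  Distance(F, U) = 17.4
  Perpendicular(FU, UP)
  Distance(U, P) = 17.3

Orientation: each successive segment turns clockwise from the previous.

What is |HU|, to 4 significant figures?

31.92

V is at the origin; VH runs at 69.9° with length 11.2, so H = (3.849, 10.52). ∠VHM = 128.6° gives HM at 18.50° from the x-axis; with |HM| = 16.8, M = (19.78, 15.85). ∠HMS = 128.2° gives MS at -33.30° from the x-axis; with |MS| = 22.8, S = (38.84, 3.331). ∠MSF = 92.3° gives SF at -121.0° from the x-axis; with |SF| = 19.6, F = (28.74, -13.47). ∠SFU = 143.6° gives FU at -157.4° from the x-axis; with |FU| = 17.4, U = (12.68, -20.16). Then |HU| = |U − H| = 31.92.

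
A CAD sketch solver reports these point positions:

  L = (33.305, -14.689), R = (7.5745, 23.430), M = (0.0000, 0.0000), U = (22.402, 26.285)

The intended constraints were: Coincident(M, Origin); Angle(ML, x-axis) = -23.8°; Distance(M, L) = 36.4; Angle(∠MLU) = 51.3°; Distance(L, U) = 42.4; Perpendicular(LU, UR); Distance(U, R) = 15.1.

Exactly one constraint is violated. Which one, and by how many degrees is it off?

Perpendicular(LU, UR) — off by 4.00°.

M = (0.00, 0.00) ✓; ML at -23.80° ✓; |ML| = 36.40 ✓; ∠MLU = 51.30° ✓; |LU| = 42.40 ✓; ∠(LU, UR) = 86.00° ✗; |UR| = 15.10 ✓.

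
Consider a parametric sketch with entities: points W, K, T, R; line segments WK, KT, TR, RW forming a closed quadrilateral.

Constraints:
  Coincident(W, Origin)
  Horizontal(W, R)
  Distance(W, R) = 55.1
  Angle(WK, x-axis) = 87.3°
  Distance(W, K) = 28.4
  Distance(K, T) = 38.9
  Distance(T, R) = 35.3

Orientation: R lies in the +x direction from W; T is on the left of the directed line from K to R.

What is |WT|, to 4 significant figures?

51.25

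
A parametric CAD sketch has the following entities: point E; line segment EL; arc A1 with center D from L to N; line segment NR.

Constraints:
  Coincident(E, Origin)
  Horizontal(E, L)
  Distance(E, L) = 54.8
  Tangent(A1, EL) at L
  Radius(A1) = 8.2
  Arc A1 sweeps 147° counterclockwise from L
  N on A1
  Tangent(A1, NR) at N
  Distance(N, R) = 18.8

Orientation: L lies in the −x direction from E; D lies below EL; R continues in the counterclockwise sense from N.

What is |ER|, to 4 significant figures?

50.33

E is at the origin; E and L share the same y with |EL| = 54.8 and L on the −x side, so L = (-54.80, 0.000). The tangent condition forces DL to be normal to EL, so D = L + (0, -8.2) = (-54.80, -8.200). On A1, L sits at bearing 90° from D; a 147° counterclockwise sweep puts N at bearing 237°, so N = D + 8.2·(cos 237°, sin 237°) = (-59.27, -15.08). The tangent condition forces DN to be normal to NR, so NR runs along (−sin 237°, cos 237°); with |NR| = 18.8, R = (-43.50, -25.32). Then |ER| = |R − E| = 50.33.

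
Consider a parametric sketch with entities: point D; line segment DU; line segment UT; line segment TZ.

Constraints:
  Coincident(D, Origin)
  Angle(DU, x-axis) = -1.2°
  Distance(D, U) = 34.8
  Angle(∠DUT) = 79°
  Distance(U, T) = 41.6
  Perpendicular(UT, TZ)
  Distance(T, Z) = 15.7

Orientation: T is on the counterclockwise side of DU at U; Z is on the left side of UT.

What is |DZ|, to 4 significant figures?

39.53

D is at the origin; DU runs at -1.2° with length 34.8, so U = 34.8·(cos -1.2°, sin -1.2°) = (34.79, -0.7288). ∠DUT = 79.0°, so UT runs at -1.2° + (180° − 79.0°) = 99.80° from the x-axis; with |UT| = 41.6, T = U + 41.6·(cos 99.80°, sin 99.80°) = (27.71, 40.26). UT is perpendicular to TZ; with |TZ| = 15.7 on the left of UT, Z = T + 15.7·(-0.9854, -0.1702) = (12.24, 37.59). Then |DZ| = |Z − D| = 39.53.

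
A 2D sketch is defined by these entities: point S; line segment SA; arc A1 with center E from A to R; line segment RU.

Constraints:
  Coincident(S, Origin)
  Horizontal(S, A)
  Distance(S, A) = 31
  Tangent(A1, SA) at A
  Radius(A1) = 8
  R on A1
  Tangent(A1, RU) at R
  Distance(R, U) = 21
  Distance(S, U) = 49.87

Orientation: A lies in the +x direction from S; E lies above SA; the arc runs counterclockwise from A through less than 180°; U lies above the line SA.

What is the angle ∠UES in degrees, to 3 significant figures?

132°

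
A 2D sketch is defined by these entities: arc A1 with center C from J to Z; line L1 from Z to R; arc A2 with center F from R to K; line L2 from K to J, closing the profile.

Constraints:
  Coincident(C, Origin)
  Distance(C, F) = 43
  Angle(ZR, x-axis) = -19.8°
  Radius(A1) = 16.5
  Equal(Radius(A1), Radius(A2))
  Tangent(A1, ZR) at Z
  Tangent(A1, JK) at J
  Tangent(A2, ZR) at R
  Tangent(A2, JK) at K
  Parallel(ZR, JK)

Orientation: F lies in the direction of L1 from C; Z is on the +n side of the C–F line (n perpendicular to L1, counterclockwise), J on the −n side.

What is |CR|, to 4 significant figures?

46.06

The slot axis is L1's direction at -19.8°, so u = (cos -19.8°, sin -19.8°) = (0.9409, -0.3387) and n = (−sin -19.8°, cos -19.8°) = (0.3387, 0.9409). C is at the origin and F lies 43.0 along u from C, so F = 43.0·u = (40.46, -14.57). Tangency of A1 to both parallel lines with radius 16.5 puts Z and J at C ± 16.5·n: Z = (5.589, 15.52), J = (-5.589, -15.52). Equal radii place R and K the same way about F: R = F + 16.5·n = (46.05, 0.9588), K = F − 16.5·n = (34.87, -30.09). Then |CR| = |R − C| = 46.06.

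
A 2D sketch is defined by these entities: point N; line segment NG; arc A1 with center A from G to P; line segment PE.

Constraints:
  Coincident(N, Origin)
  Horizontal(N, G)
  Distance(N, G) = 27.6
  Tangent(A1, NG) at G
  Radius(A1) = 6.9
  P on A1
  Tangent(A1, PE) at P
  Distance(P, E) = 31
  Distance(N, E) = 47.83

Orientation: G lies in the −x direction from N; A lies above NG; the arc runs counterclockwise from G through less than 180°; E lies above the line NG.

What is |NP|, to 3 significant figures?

22.6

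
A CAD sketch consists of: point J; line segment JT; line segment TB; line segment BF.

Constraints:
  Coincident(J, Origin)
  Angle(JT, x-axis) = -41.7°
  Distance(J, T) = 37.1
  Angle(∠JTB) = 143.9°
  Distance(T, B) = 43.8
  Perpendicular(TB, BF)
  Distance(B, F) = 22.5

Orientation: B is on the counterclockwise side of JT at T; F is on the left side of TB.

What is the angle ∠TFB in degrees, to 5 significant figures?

62.810°

J is at the origin; JT runs at -41.7° with length 37.1, so T = 37.1·(cos -41.7°, sin -41.7°) = (27.700, -24.680). ∠JTB = 143.9°, so TB runs at -41.7° + (180° − 143.9°) = -5.6000° from the x-axis; with |TB| = 43.8, B = T + 43.8·(cos -5.6000°, sin -5.6000°) = (71.291, -28.954). TB ⟂ BF; with |BF| = 22.5 on the left of TB, F = B + 22.5·(0.097583, 0.99523) = (73.487, -6.5616). Then cos ∠TFB = FT·FB / (|FT||FB|), giving 62.810°.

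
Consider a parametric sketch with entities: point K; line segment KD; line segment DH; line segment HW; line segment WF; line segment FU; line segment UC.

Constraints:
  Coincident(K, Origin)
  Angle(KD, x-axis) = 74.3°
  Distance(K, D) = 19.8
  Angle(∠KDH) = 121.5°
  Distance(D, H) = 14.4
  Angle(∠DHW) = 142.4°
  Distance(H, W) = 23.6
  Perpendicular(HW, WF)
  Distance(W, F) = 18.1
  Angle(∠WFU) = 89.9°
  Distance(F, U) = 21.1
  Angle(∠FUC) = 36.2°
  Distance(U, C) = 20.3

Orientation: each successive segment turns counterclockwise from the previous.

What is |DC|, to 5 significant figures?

30.430

K is at the origin; KD runs at 74.3° with length 19.8, so D = (5.3579, 19.061). ∠KDH = 121.5° gives DH at 132.80° from the x-axis; with |DH| = 14.4, H = (-4.4261, 29.627). ∠DHW = 142.4° gives HW at 170.40° from the x-axis; with |HW| = 23.6, W = (-27.696, 33.563). HW is perpendicular to WF, so WF runs at -99.600°; with |WF| = 18.1, F = (-30.714, 15.716). ∠WFU = 89.9° gives FU at -9.5000° from the x-axis; with |FU| = 21.1, U = (-9.9035, 12.234). ∠FUC = 36.2° gives UC at 134.30° from the x-axis; with |UC| = 20.3, C = (-24.081, 26.762). Then |DC| = |C − D| = 30.430.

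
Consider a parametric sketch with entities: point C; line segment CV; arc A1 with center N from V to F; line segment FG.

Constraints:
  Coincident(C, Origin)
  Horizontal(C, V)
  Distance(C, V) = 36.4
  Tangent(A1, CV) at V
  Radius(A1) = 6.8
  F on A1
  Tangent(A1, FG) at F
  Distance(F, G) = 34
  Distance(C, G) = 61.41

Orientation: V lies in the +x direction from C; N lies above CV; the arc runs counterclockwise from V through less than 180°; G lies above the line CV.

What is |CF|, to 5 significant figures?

43.593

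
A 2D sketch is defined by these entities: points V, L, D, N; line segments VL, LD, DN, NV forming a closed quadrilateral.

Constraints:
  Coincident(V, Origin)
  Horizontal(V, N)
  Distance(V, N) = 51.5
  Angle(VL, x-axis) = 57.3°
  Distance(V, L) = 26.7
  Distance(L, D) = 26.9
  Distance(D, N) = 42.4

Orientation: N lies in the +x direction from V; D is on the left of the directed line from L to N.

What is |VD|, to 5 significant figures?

52.887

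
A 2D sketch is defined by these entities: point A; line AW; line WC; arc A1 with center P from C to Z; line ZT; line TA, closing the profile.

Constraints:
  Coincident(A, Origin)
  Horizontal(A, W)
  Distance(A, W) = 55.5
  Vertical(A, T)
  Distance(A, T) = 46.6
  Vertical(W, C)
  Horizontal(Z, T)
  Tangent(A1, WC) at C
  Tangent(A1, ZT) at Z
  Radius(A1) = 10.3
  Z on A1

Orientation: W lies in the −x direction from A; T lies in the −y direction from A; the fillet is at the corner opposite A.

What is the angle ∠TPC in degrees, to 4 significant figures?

167.2°

A is at the origin; A and W share the same y with |AW| = 55.5 and W on the −x side, so W = (-55.50, 0.000). AT is vertical with |AT| = 46.6 and T on the −y side, so T = (0.000, -46.60). The virtual corner opposite A is at (-55.50, -46.60). Tangency of A1 to WC means the radius PC is perpendicular to WC and tangency of A1 to ZT means the radius PZ is perpendicular to ZT, with radius 10.3, so the center P sits 10.3 in from both sides at P = (-45.20, -36.30). That places the tangent points at C = (-55.50, -36.30) on WC and Z = (-45.20, -46.60) on ZT. Then cos ∠TPC = PT·PC / (|PT||PC|), giving 167.2°.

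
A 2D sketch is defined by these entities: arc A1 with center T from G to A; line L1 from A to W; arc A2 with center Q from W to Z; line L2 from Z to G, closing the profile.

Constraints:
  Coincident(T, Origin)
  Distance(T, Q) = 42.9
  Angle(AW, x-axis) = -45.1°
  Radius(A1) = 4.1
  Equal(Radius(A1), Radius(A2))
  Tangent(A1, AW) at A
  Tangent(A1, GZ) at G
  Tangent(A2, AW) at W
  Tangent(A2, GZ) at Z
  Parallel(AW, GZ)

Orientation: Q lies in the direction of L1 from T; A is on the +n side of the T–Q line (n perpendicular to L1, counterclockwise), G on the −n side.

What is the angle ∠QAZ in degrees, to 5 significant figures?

5.3619°

Tangency of A1 to both parallel lines with radius 4.1 puts A and G at T ± 4.1·n: A = (2.9042, 2.8941), G = (-2.9042, -2.8941). Equal radii place W and Z the same way about Q: W = Q + 4.1·n = (33.186, -27.494), Z = Q − 4.1·n = (27.378, -33.282). Then cos ∠QAZ = AQ·AZ / (|AQ||AZ|), giving 5.3619°.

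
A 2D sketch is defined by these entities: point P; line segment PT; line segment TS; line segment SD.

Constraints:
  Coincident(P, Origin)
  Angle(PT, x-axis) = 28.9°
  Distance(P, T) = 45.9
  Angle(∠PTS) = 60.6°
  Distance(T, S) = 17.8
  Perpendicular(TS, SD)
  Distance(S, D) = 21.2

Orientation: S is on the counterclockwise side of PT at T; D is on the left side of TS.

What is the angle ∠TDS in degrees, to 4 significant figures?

40.02°

P is at the origin; PT runs at 28.9° with length 45.9, so T = 45.9·(cos 28.9°, sin 28.9°) = (40.18, 22.18). ∠PTS = 60.6°, so TS runs at 28.9° + (180° − 60.6°) = 148.3° from the x-axis; with |TS| = 17.8, S = T + 17.8·(cos 148.3°, sin 148.3°) = (25.04, 31.54). TS is perpendicular to SD; with |SD| = 21.2 on the left of TS, D = S + 21.2·(-0.5255, -0.8508) = (13.90, 13.50). Then cos ∠TDS = DT·DS / (|DT||DS|), giving 40.02°.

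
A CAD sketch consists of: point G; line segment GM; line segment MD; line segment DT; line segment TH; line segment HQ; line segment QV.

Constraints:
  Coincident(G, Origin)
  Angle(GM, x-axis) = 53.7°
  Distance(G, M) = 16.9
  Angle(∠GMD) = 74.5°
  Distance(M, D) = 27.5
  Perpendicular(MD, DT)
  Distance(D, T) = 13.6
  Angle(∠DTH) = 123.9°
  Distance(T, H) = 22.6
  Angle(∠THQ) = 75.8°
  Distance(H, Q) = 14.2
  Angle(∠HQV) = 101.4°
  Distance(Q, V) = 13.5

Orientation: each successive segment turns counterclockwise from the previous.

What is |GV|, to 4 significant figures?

15.15

G is at the origin; GM runs at 53.7° with length 16.9, so M = (10.01, 13.62). ∠GMD = 74.5° gives MD at 159.2° from the x-axis; with |MD| = 27.5, D = (-15.70, 23.39). MD ⟂ DT, so DT runs at -110.8°; with |DT| = 13.6, T = (-20.53, 10.67). ∠DTH = 123.9° gives TH at -54.70° from the x-axis; with |TH| = 22.6, H = (-7.473, -7.773). ∠THQ = 75.8° gives HQ at 49.50° from the x-axis; with |HQ| = 14.2, Q = (1.750, 3.025). ∠HQV = 101.4° gives QV at 128.1° from the x-axis; with |QV| = 13.5, V = (-6.580, 13.65). Then |GV| = |V − G| = 15.15.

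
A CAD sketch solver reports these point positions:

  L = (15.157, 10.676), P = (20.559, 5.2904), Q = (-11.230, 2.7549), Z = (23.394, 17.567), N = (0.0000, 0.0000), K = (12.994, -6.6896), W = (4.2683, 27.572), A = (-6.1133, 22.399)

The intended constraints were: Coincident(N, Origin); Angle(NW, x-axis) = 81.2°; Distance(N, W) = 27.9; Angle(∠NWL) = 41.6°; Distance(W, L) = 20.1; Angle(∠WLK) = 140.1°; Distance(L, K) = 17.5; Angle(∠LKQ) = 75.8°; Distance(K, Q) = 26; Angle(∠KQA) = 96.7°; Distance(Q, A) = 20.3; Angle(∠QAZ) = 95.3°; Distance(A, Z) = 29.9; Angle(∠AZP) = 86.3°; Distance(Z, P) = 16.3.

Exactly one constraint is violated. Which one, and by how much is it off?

Distance(Z, P) = 16.3 — off by 3.70.

N = (0.00, 0.00) ✓; NW at 81.20° ✓; |NW| = 27.90 ✓; ∠NWL = 41.60° ✓; |WL| = 20.10 ✓; ∠WLK = 140.1° ✓; |LK| = 17.50 ✓; ∠LKQ = 75.80° ✓; |KQ| = 26.00 ✓; ∠KQA = 96.70° ✓; |QA| = 20.30 ✓; ∠QAZ = 95.30° ✓; |AZ| = 29.90 ✓; ∠AZP = 86.30° ✓; |ZP| = 12.60 ✗.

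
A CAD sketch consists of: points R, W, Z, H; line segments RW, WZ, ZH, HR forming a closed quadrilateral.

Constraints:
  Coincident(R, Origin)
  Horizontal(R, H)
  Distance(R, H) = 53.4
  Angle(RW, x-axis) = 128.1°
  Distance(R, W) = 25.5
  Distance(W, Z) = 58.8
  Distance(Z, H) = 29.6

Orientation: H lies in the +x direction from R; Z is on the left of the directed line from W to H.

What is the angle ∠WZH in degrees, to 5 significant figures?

104.11°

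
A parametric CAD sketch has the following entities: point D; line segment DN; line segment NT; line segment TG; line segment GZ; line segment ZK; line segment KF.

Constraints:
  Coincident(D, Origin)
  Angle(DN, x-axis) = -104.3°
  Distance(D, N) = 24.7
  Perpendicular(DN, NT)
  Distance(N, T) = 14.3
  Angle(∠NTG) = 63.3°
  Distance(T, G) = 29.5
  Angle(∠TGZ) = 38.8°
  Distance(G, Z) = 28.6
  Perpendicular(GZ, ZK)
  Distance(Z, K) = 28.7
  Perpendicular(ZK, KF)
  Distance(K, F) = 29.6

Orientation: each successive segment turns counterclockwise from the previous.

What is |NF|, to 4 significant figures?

36.25

D is at the origin; DN runs at -104.3° with length 24.7, so N = (-6.101, -23.93). DN is perpendicular to NT, so NT runs at -14.30°; with |NT| = 14.3, T = (7.756, -27.47). ∠NTG = 63.3° gives TG at 102.4° from the x-axis; with |TG| = 29.5, G = (1.421, 1.345). ∠TGZ = 38.8° gives GZ at -116.4° from the x-axis; with |GZ| = 28.6, Z = (-11.30, -24.27). GZ is perpendicular to ZK, so ZK runs at -26.40°; with |ZK| = 28.7, K = (14.41, -37.03). The perpendicularity gives KF at right angles to ZK, so KF runs at 63.60°; with |KF| = 29.6, F = (27.57, -10.52). Then |NF| = |F − N| = 36.25.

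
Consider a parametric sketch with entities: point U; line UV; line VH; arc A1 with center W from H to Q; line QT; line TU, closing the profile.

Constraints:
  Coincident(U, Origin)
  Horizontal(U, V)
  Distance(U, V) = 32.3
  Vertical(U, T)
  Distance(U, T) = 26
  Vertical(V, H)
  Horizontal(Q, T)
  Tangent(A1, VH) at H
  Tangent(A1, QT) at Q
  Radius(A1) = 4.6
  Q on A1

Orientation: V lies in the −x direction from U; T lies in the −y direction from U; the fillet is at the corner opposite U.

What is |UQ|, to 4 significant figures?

37.99

U is at the origin; UV is horizontal with |UV| = 32.3 and V on the −x side, so V = (-32.30, 0.000). U and T share the same x with |UT| = 26.0 and T on the −y side, so T = (0.000, -26.00). The virtual corner opposite U is at (-32.30, -26.00). A1 meets VH tangentially, so WH is at right angles to VH and since A1 is tangent to QT there, WQ ⟂ QT, with radius 4.6, so the center W sits 4.6 in from both sides at W = (-27.70, -21.40). That places the tangent points at H = (-32.30, -21.40) on VH and Q = (-27.70, -26.00) on QT. Then |UQ| = |Q − U| = 37.99.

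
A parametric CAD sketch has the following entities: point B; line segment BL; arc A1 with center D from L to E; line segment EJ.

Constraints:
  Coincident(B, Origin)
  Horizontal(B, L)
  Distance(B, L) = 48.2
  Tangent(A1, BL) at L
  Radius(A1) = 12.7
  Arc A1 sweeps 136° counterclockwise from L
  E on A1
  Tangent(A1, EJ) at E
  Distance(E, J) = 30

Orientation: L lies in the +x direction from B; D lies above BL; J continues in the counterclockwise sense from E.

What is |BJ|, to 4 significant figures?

55.47

B is at the origin; B and L share the same y with |BL| = 48.2 and L on the +x side, so L = (48.20, 0.000). A1 meets BL tangentially, so DL is at right angles to BL, so D = L + (0, 12.7) = (48.20, 12.70). On A1, L sits at bearing -90° from D; a 136° counterclockwise sweep puts E at bearing 46°, so E = D + 12.7·(cos 46°, sin 46°) = (57.02, 21.84). Since A1 is tangent to EJ there, DE ⟂ EJ, so EJ runs along (−sin 46°, cos 46°); with |EJ| = 30.0, J = (35.44, 42.68). Then |BJ| = |J − B| = 55.47.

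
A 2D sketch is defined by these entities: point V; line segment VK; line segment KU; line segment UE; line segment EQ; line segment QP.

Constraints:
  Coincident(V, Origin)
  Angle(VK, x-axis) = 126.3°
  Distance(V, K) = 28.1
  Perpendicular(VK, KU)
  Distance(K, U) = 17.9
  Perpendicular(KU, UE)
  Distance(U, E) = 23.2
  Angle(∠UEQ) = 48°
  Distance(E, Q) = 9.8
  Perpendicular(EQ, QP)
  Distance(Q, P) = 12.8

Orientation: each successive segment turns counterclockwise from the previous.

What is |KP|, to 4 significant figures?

20.46

V is at the origin; VK runs at 126.3° with length 28.1, so K = (-16.64, 22.65). VK ⟂ KU, so KU runs at -143.7°; with |KU| = 17.9, U = (-31.06, 12.05). The perpendicularity gives UE at right angles to KU, so UE runs at -53.70°; with |UE| = 23.2, E = (-17.33, -6.648). ∠UEQ = 48.0° gives EQ at 78.30° from the x-axis; with |EQ| = 9.8, Q = (-15.34, 2.948). EQ is perpendicular to QP, so QP runs at 168.3°; with |QP| = 12.8, P = (-27.87, 5.544). Then |KP| = |P − K| = 20.46.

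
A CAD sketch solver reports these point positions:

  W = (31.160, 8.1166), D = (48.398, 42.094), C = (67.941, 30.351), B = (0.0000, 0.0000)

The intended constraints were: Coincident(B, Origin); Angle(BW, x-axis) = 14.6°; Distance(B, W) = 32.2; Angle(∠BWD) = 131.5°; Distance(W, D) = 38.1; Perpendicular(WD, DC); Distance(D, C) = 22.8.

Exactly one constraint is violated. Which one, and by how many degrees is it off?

Perpendicular(WD, DC) — off by 4.10°.

B = (0.00, 0.00) ✓; BW at 14.60° ✓; |BW| = 32.20 ✓; ∠BWD = 131.5° ✓; |WD| = 38.10 ✓; ∠(WD, DC) = 94.10° ✗; |DC| = 22.80 ✓.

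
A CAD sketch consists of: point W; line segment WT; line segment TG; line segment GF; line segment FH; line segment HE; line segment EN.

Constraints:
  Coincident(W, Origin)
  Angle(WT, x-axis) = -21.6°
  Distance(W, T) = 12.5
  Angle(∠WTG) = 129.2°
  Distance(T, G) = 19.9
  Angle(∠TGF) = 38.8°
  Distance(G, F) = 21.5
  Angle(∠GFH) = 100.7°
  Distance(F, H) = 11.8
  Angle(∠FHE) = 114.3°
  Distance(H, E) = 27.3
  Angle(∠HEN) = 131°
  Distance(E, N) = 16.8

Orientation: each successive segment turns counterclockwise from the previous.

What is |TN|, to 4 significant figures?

32.31

W is at the origin; WT runs at -21.6° with length 12.5, so T = (11.62, -4.602). ∠WTG = 129.2° gives TG at 29.20° from the x-axis; with |TG| = 19.9, G = (28.99, 5.107). ∠TGF = 38.8° gives GF at 170.4° from the x-axis; with |GF| = 21.5, F = (7.794, 8.692). ∠GFH = 100.7° gives FH at -110.3° from the x-axis; with |FH| = 11.8, H = (3.701, -2.375). ∠FHE = 114.3° gives HE at -44.60° from the x-axis; with |HE| = 27.3, E = (23.14, -21.54). ∠HEN = 131.0° gives EN at 4.400° from the x-axis; with |EN| = 16.8, N = (39.89, -20.25). Then |TN| = |N − T| = 32.31.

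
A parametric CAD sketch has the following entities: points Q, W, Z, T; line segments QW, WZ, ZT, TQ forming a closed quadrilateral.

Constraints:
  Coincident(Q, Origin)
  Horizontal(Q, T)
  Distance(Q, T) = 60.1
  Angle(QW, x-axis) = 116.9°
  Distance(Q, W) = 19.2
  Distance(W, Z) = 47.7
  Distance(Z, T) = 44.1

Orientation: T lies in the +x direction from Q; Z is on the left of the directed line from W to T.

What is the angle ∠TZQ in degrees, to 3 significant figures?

78.7°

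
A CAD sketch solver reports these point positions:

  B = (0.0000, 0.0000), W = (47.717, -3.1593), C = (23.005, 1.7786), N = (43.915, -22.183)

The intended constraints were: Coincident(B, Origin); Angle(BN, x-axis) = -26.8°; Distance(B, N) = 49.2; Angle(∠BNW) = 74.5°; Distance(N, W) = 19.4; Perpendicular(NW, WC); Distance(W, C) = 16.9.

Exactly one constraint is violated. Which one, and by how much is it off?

Distance(W, C) = 16.9 — off by 8.30.

B = (0.00, 0.00) ✓; BN at -26.80° ✓; |BN| = 49.20 ✓; ∠BNW = 74.50° ✓; |NW| = 19.40 ✓; ∠(NW, WC) = 90.00° ✓; |WC| = 25.20 ✗.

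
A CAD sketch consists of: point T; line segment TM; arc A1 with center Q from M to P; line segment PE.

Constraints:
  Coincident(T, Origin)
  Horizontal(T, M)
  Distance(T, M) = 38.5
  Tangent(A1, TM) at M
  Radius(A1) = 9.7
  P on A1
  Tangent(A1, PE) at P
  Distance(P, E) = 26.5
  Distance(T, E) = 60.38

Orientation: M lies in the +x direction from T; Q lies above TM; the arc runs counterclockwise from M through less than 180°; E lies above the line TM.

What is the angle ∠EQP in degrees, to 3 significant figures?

69.9°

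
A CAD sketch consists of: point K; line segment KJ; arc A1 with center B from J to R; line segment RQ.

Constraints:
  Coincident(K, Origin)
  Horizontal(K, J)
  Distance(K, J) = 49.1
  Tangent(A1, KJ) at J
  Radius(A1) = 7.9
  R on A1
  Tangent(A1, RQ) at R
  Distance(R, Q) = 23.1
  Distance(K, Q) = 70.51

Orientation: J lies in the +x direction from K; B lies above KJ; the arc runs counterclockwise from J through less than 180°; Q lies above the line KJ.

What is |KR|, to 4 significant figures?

56.54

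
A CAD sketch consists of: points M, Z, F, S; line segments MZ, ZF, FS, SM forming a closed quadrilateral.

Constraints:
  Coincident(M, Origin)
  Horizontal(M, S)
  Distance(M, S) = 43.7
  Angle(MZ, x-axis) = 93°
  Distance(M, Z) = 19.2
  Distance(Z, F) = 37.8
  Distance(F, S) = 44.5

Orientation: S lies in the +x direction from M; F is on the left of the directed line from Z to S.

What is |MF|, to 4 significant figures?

51.12

M is at the origin; M and S share the same y with |MS| = 43.7 and S in +x, so S = (43.7, 0). MZ runs at 93.0° with |MZ| = 19.2, so Z = (-1.005, 19.17). F is determined by |ZF| = 37.8 and |FS| = 44.5 together: it lies at the intersection of circle(Z, 37.8) and circle(S, 44.5). With |ZS| = 48.64, the foot of the radical line on ZS is 18.65 from Z and the perpendicular offset is √(37.8² − 18.65²) = 32.88. Taking the left-of-ZS solution: F = (29.10, 42.04).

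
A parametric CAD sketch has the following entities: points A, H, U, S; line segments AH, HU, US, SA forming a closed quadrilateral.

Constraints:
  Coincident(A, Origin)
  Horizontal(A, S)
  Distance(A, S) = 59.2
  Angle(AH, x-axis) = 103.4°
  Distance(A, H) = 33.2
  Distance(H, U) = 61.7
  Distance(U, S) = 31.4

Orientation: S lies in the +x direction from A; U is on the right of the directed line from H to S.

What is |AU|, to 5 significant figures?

35.159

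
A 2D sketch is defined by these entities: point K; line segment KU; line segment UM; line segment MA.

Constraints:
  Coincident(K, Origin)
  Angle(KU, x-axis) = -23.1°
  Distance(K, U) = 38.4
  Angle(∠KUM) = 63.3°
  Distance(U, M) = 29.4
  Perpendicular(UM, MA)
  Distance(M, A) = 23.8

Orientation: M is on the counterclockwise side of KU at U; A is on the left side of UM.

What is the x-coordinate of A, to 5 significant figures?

9.7221

∠KUM = 63.3°, so UM runs at -23.1° + (180° − 63.3°) = 93.600° from the x-axis; with |UM| = 29.4, M = U + 29.4·(cos 93.600°, sin 93.600°) = (33.475, 14.276). UM ⟂ MA; with |MA| = 23.8 on the left of UM, A = M + 23.8·(-0.99803, -0.062791) = (9.7221, 12.782). So A.x = 9.7221.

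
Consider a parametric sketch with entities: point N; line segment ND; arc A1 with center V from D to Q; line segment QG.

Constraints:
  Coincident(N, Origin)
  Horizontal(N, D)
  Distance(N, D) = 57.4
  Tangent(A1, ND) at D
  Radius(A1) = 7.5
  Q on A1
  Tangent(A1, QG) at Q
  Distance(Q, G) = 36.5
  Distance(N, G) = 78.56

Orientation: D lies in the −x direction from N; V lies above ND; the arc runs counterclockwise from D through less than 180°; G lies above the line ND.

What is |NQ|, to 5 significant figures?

51.604

Checks: |VQ| = 7.500 ✓; ∠(VQ, QG) = 90.00° ✓; |QG| = 36.50 ✓; |NG| = 78.56 ✓.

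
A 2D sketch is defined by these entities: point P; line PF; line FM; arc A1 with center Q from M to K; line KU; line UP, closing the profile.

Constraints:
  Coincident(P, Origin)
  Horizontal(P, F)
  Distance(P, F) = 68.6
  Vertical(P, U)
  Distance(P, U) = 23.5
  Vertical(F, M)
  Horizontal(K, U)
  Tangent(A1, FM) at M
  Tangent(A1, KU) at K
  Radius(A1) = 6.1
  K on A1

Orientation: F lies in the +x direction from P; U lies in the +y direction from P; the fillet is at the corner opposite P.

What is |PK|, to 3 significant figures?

66.8

The virtual corner opposite P is at (68.6, 23.5). A1 meets FM tangentially, so QM is at right angles to FM and tangency of A1 to KU means the radius QK is perpendicular to KU, with radius 6.1, so the center Q sits 6.1 in from both sides at Q = (62.5, 17.4). That places the tangent points at M = (68.6, 17.4) on FM and K = (62.5, 23.5) on KU. Then |PK| = |K − P| = 66.8.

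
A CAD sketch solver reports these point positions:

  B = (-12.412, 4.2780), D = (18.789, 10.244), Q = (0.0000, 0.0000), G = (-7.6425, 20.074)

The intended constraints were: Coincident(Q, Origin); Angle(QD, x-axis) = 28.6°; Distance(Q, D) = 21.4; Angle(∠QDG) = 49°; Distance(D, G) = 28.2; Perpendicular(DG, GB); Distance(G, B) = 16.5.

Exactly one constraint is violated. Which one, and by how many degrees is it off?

Perpendicular(DG, GB) — off by 3.60°.

Q = (0.00, 0.00) ✓; QD at 28.60° ✓; |QD| = 21.40 ✓; ∠QDG = 49.00° ✓; |DG| = 28.20 ✓; ∠(DG, GB) = 93.60° ✗; |GB| = 16.50 ✓.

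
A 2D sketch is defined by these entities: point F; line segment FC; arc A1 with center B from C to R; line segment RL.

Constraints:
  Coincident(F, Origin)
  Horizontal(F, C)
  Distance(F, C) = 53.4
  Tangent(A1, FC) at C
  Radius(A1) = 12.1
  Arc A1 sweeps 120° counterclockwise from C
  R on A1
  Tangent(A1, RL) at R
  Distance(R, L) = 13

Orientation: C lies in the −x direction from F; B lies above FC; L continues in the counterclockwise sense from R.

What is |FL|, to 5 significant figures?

57.509

F is at the origin; F and C share the same y with |FC| = 53.4 and C on the −x side, so C = (-53.400, 0.0000). A1 meets FC tangentially, so BC is at right angles to FC, so B = C + (0, 12.1) = (-53.400, 12.100). On A1, C sits at bearing -90° from B; a 120° counterclockwise sweep puts R at bearing 30°, so R = B + 12.1·(cos 30°, sin 30°) = (-42.921, 18.150). The tangent condition forces BR to be normal to RL, so RL runs along (−sin 30°, cos 30°); with |RL| = 13.0, L = (-49.421, 29.408). Then |FL| = |L − F| = 57.509.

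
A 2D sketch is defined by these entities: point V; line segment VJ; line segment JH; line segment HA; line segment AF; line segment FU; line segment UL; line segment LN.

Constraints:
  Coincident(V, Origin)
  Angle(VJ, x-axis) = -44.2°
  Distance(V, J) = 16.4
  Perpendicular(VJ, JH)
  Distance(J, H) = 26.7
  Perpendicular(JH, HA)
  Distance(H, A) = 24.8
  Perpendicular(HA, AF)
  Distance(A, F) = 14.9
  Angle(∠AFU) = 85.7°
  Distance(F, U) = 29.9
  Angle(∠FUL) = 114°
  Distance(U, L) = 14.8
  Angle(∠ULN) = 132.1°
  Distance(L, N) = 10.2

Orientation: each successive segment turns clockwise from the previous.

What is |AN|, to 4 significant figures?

31.69

V is at the origin; VJ runs at -44.2° with length 16.4, so J = (11.76, -11.43). The perpendicularity gives JH at right angles to VJ, so JH runs at -134.2°; with |JH| = 26.7, H = (-6.857, -30.58). The perpendicularity gives HA at right angles to JH, so HA runs at 135.8°; with |HA| = 24.8, A = (-24.64, -13.29). The perpendicularity gives AF at right angles to HA, so AF runs at 45.80°; with |AF| = 14.9, F = (-14.25, -2.603). ∠AFU = 85.7° gives FU at -48.50° from the x-axis; with |FU| = 29.9, U = (5.564, -25.00). ∠FUL = 114.0° gives UL at -114.5° from the x-axis; with |UL| = 14.8, L = (-0.5737, -38.46). ∠ULN = 132.1° gives LN at -162.4° from the x-axis; with |LN| = 10.2, N = (-10.30, -41.55). Then |AN| = |N − A| = 31.69.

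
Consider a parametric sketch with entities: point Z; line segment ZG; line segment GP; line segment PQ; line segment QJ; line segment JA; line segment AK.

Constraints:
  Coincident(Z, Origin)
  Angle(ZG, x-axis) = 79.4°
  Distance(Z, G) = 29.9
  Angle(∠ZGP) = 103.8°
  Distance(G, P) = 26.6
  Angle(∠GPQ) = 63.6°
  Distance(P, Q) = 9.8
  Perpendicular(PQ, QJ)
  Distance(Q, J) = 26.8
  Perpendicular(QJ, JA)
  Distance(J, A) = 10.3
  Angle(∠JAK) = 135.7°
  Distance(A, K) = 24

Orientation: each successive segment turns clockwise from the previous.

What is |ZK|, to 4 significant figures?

59.13

Z is at the origin; ZG runs at 79.4° with length 29.9, so G = (5.500, 29.39). ∠ZGP = 103.8° gives GP at 3.200° from the x-axis; with |GP| = 26.6, P = (32.06, 30.87). ∠GPQ = 63.6° gives PQ at -113.2° from the x-axis; with |PQ| = 9.8, Q = (28.20, 21.87). The perpendicularity gives QJ at right angles to PQ, so QJ runs at 156.8°; with |QJ| = 26.8, J = (3.565, 32.42). The perpendicularity gives JA at right angles to QJ, so JA runs at 66.80°; with |JA| = 10.3, A = (7.623, 41.89). ∠JAK = 135.7° gives AK at 22.50° from the x-axis; with |AK| = 24.0, K = (29.80, 51.08). Then |ZK| = |K − Z| = 59.13.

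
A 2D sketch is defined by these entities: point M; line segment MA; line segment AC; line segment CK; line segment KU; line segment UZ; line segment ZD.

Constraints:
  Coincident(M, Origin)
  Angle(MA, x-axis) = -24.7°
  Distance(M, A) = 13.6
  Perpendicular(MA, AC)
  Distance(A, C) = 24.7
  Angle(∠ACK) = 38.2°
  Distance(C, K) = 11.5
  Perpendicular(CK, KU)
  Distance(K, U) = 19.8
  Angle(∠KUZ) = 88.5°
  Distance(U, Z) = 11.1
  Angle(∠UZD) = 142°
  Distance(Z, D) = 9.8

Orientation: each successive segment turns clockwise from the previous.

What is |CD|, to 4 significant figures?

15.08

M is at the origin; MA runs at -24.7° with length 13.6, so A = (12.36, -5.683). MA ⟂ AC, so AC runs at -114.7°; with |AC| = 24.7, C = (2.034, -28.12). ∠ACK = 38.2° gives CK at 103.5° from the x-axis; with |CK| = 11.5, K = (-0.6502, -16.94). The perpendicularity gives KU at right angles to CK, so KU runs at 13.50°; with |KU| = 19.8, U = (18.60, -12.32). ∠KUZ = 88.5° gives UZ at -78.00° from the x-axis; with |UZ| = 11.1, Z = (20.91, -23.18). ∠UZD = 142.0° gives ZD at -116.0° from the x-axis; with |ZD| = 9.8, D = (16.61, -31.98). Then |CD| = |D − C| = 15.08.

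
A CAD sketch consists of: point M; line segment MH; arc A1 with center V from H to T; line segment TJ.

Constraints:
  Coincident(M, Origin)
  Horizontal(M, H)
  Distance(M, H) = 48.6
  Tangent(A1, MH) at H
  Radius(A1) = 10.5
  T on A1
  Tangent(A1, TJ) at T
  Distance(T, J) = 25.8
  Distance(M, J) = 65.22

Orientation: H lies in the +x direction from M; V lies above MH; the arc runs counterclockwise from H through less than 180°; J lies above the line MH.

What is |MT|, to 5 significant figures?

60.220

Checks: ∠(VH, HM) = 90.00° ✓; |VT| = 10.50 ✓; ∠(VT, TJ) = 90.00° ✓; |TJ| = 25.80 ✓; |MJ| = 65.22 ✓.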